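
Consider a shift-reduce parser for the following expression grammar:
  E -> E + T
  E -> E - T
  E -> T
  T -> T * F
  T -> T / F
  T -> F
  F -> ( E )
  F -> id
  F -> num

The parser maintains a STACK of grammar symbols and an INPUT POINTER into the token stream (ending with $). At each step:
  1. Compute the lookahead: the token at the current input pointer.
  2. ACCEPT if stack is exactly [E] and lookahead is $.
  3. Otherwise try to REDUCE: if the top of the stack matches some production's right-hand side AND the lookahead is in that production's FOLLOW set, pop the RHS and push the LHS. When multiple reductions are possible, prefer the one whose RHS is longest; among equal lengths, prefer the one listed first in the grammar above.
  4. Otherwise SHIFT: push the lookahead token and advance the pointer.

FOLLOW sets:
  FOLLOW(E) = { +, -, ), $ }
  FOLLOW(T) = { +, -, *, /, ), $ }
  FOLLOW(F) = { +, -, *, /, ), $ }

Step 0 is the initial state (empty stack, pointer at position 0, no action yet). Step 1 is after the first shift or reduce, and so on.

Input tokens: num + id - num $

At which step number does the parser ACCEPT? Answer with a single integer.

Answer: 15

Derivation:
Step 1: shift num. Stack=[num] ptr=1 lookahead=+ remaining=[+ id - num $]
Step 2: reduce F->num. Stack=[F] ptr=1 lookahead=+ remaining=[+ id - num $]
Step 3: reduce T->F. Stack=[T] ptr=1 lookahead=+ remaining=[+ id - num $]
Step 4: reduce E->T. Stack=[E] ptr=1 lookahead=+ remaining=[+ id - num $]
Step 5: shift +. Stack=[E +] ptr=2 lookahead=id remaining=[id - num $]
Step 6: shift id. Stack=[E + id] ptr=3 lookahead=- remaining=[- num $]
Step 7: reduce F->id. Stack=[E + F] ptr=3 lookahead=- remaining=[- num $]
Step 8: reduce T->F. Stack=[E + T] ptr=3 lookahead=- remaining=[- num $]
Step 9: reduce E->E + T. Stack=[E] ptr=3 lookahead=- remaining=[- num $]
Step 10: shift -. Stack=[E -] ptr=4 lookahead=num remaining=[num $]
Step 11: shift num. Stack=[E - num] ptr=5 lookahead=$ remaining=[$]
Step 12: reduce F->num. Stack=[E - F] ptr=5 lookahead=$ remaining=[$]
Step 13: reduce T->F. Stack=[E - T] ptr=5 lookahead=$ remaining=[$]
Step 14: reduce E->E - T. Stack=[E] ptr=5 lookahead=$ remaining=[$]
Step 15: accept. Stack=[E] ptr=5 lookahead=$ remaining=[$]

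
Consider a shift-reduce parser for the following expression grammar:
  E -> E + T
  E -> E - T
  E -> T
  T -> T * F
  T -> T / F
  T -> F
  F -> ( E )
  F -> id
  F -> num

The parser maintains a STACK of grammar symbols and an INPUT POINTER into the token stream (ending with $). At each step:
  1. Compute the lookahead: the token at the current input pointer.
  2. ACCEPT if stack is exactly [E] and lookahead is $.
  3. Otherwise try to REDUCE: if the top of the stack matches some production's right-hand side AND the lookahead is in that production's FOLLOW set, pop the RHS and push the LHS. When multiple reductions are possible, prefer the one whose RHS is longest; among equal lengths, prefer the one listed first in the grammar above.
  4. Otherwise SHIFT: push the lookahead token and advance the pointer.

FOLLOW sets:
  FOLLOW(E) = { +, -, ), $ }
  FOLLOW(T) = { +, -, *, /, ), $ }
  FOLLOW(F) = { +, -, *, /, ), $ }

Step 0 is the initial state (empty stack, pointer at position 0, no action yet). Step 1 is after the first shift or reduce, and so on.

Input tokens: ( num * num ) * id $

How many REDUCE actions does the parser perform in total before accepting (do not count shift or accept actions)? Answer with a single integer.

Step 1: shift (. Stack=[(] ptr=1 lookahead=num remaining=[num * num ) * id $]
Step 2: shift num. Stack=[( num] ptr=2 lookahead=* remaining=[* num ) * id $]
Step 3: reduce F->num. Stack=[( F] ptr=2 lookahead=* remaining=[* num ) * id $]
Step 4: reduce T->F. Stack=[( T] ptr=2 lookahead=* remaining=[* num ) * id $]
Step 5: shift *. Stack=[( T *] ptr=3 lookahead=num remaining=[num ) * id $]
Step 6: shift num. Stack=[( T * num] ptr=4 lookahead=) remaining=[) * id $]
Step 7: reduce F->num. Stack=[( T * F] ptr=4 lookahead=) remaining=[) * id $]
Step 8: reduce T->T * F. Stack=[( T] ptr=4 lookahead=) remaining=[) * id $]
Step 9: reduce E->T. Stack=[( E] ptr=4 lookahead=) remaining=[) * id $]
Step 10: shift ). Stack=[( E )] ptr=5 lookahead=* remaining=[* id $]
Step 11: reduce F->( E ). Stack=[F] ptr=5 lookahead=* remaining=[* id $]
Step 12: reduce T->F. Stack=[T] ptr=5 lookahead=* remaining=[* id $]
Step 13: shift *. Stack=[T *] ptr=6 lookahead=id remaining=[id $]
Step 14: shift id. Stack=[T * id] ptr=7 lookahead=$ remaining=[$]
Step 15: reduce F->id. Stack=[T * F] ptr=7 lookahead=$ remaining=[$]
Step 16: reduce T->T * F. Stack=[T] ptr=7 lookahead=$ remaining=[$]
Step 17: reduce E->T. Stack=[E] ptr=7 lookahead=$ remaining=[$]
Step 18: accept. Stack=[E] ptr=7 lookahead=$ remaining=[$]

Answer: 10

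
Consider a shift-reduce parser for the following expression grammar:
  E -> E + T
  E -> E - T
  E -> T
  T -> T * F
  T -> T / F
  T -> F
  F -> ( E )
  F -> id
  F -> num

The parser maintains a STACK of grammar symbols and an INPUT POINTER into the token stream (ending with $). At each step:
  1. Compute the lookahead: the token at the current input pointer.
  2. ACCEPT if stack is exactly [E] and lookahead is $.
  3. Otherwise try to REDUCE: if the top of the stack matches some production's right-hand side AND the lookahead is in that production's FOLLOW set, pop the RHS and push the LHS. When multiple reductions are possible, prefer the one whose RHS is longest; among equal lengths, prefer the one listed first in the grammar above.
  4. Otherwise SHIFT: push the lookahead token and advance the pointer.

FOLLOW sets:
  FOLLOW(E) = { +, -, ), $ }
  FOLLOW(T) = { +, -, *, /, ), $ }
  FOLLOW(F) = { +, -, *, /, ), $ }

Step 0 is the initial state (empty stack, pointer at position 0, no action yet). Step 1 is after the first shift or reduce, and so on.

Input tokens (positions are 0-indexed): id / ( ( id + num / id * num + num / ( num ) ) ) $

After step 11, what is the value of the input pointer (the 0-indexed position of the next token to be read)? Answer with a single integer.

Step 1: shift id. Stack=[id] ptr=1 lookahead=/ remaining=[/ ( ( id + num / id * num + num / ( num ) ) ) $]
Step 2: reduce F->id. Stack=[F] ptr=1 lookahead=/ remaining=[/ ( ( id + num / id * num + num / ( num ) ) ) $]
Step 3: reduce T->F. Stack=[T] ptr=1 lookahead=/ remaining=[/ ( ( id + num / id * num + num / ( num ) ) ) $]
Step 4: shift /. Stack=[T /] ptr=2 lookahead=( remaining=[( ( id + num / id * num + num / ( num ) ) ) $]
Step 5: shift (. Stack=[T / (] ptr=3 lookahead=( remaining=[( id + num / id * num + num / ( num ) ) ) $]
Step 6: shift (. Stack=[T / ( (] ptr=4 lookahead=id remaining=[id + num / id * num + num / ( num ) ) ) $]
Step 7: shift id. Stack=[T / ( ( id] ptr=5 lookahead=+ remaining=[+ num / id * num + num / ( num ) ) ) $]
Step 8: reduce F->id. Stack=[T / ( ( F] ptr=5 lookahead=+ remaining=[+ num / id * num + num / ( num ) ) ) $]
Step 9: reduce T->F. Stack=[T / ( ( T] ptr=5 lookahead=+ remaining=[+ num / id * num + num / ( num ) ) ) $]
Step 10: reduce E->T. Stack=[T / ( ( E] ptr=5 lookahead=+ remaining=[+ num / id * num + num / ( num ) ) ) $]
Step 11: shift +. Stack=[T / ( ( E +] ptr=6 lookahead=num remaining=[num / id * num + num / ( num ) ) ) $]

Answer: 6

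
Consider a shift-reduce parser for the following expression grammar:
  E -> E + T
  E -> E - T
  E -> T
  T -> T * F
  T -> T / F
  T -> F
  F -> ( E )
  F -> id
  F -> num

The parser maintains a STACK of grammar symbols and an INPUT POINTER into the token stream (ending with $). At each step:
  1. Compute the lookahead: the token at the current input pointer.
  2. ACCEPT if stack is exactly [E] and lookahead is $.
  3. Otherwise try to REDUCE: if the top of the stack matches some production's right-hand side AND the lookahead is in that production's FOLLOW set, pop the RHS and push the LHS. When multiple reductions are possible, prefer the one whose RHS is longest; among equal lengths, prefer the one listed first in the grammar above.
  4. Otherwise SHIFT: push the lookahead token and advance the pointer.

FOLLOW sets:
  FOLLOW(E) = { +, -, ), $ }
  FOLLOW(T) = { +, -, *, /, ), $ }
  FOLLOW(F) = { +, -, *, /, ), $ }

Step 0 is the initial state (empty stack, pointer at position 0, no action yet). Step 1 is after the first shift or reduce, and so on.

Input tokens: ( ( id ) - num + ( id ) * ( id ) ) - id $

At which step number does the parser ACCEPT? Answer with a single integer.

Answer: 44

Derivation:
Step 1: shift (. Stack=[(] ptr=1 lookahead=( remaining=[( id ) - num + ( id ) * ( id ) ) - id $]
Step 2: shift (. Stack=[( (] ptr=2 lookahead=id remaining=[id ) - num + ( id ) * ( id ) ) - id $]
Step 3: shift id. Stack=[( ( id] ptr=3 lookahead=) remaining=[) - num + ( id ) * ( id ) ) - id $]
Step 4: reduce F->id. Stack=[( ( F] ptr=3 lookahead=) remaining=[) - num + ( id ) * ( id ) ) - id $]
Step 5: reduce T->F. Stack=[( ( T] ptr=3 lookahead=) remaining=[) - num + ( id ) * ( id ) ) - id $]
Step 6: reduce E->T. Stack=[( ( E] ptr=3 lookahead=) remaining=[) - num + ( id ) * ( id ) ) - id $]
Step 7: shift ). Stack=[( ( E )] ptr=4 lookahead=- remaining=[- num + ( id ) * ( id ) ) - id $]
Step 8: reduce F->( E ). Stack=[( F] ptr=4 lookahead=- remaining=[- num + ( id ) * ( id ) ) - id $]
Step 9: reduce T->F. Stack=[( T] ptr=4 lookahead=- remaining=[- num + ( id ) * ( id ) ) - id $]
Step 10: reduce E->T. Stack=[( E] ptr=4 lookahead=- remaining=[- num + ( id ) * ( id ) ) - id $]
Step 11: shift -. Stack=[( E -] ptr=5 lookahead=num remaining=[num + ( id ) * ( id ) ) - id $]
Step 12: shift num. Stack=[( E - num] ptr=6 lookahead=+ remaining=[+ ( id ) * ( id ) ) - id $]
Step 13: reduce F->num. Stack=[( E - F] ptr=6 lookahead=+ remaining=[+ ( id ) * ( id ) ) - id $]
Step 14: reduce T->F. Stack=[( E - T] ptr=6 lookahead=+ remaining=[+ ( id ) * ( id ) ) - id $]
Step 15: reduce E->E - T. Stack=[( E] ptr=6 lookahead=+ remaining=[+ ( id ) * ( id ) ) - id $]
Step 16: shift +. Stack=[( E +] ptr=7 lookahead=( remaining=[( id ) * ( id ) ) - id $]
Step 17: shift (. Stack=[( E + (] ptr=8 lookahead=id remaining=[id ) * ( id ) ) - id $]
Step 18: shift id. Stack=[( E + ( id] ptr=9 lookahead=) remaining=[) * ( id ) ) - id $]
Step 19: reduce F->id. Stack=[( E + ( F] ptr=9 lookahead=) remaining=[) * ( id ) ) - id $]
Step 20: reduce T->F. Stack=[( E + ( T] ptr=9 lookahead=) remaining=[) * ( id ) ) - id $]
Step 21: reduce E->T. Stack=[( E + ( E] ptr=9 lookahead=) remaining=[) * ( id ) ) - id $]
Step 22: shift ). Stack=[( E + ( E )] ptr=10 lookahead=* remaining=[* ( id ) ) - id $]
Step 23: reduce F->( E ). Stack=[( E + F] ptr=10 lookahead=* remaining=[* ( id ) ) - id $]
Step 24: reduce T->F. Stack=[( E + T] ptr=10 lookahead=* remaining=[* ( id ) ) - id $]
Step 25: shift *. Stack=[( E + T *] ptr=11 lookahead=( remaining=[( id ) ) - id $]
Step 26: shift (. Stack=[( E + T * (] ptr=12 lookahead=id remaining=[id ) ) - id $]
Step 27: shift id. Stack=[( E + T * ( id] ptr=13 lookahead=) remaining=[) ) - id $]
Step 28: reduce F->id. Stack=[( E + T * ( F] ptr=13 lookahead=) remaining=[) ) - id $]
Step 29: reduce T->F. Stack=[( E + T * ( T] ptr=13 lookahead=) remaining=[) ) - id $]
Step 30: reduce E->T. Stack=[( E + T * ( E] ptr=13 lookahead=) remaining=[) ) - id $]
Step 31: shift ). Stack=[( E + T * ( E )] ptr=14 lookahead=) remaining=[) - id $]
Step 32: reduce F->( E ). Stack=[( E + T * F] ptr=14 lookahead=) remaining=[) - id $]
Step 33: reduce T->T * F. Stack=[( E + T] ptr=14 lookahead=) remaining=[) - id $]
Step 34: reduce E->E + T. Stack=[( E] ptr=14 lookahead=) remaining=[) - id $]
Step 35: shift ). Stack=[( E )] ptr=15 lookahead=- remaining=[- id $]
Step 36: reduce F->( E ). Stack=[F] ptr=15 lookahead=- remaining=[- id $]
Step 37: reduce T->F. Stack=[T] ptr=15 lookahead=- remaining=[- id $]
Step 38: reduce E->T. Stack=[E] ptr=15 lookahead=- remaining=[- id $]
Step 39: shift -. Stack=[E -] ptr=16 lookahead=id remaining=[id $]
Step 40: shift id. Stack=[E - id] ptr=17 lookahead=$ remaining=[$]
Step 41: reduce F->id. Stack=[E - F] ptr=17 lookahead=$ remaining=[$]
Step 42: reduce T->F. Stack=[E - T] ptr=17 lookahead=$ remaining=[$]
Step 43: reduce E->E - T. Stack=[E] ptr=17 lookahead=$ remaining=[$]
Step 44: accept. Stack=[E] ptr=17 lookahead=$ remaining=[$]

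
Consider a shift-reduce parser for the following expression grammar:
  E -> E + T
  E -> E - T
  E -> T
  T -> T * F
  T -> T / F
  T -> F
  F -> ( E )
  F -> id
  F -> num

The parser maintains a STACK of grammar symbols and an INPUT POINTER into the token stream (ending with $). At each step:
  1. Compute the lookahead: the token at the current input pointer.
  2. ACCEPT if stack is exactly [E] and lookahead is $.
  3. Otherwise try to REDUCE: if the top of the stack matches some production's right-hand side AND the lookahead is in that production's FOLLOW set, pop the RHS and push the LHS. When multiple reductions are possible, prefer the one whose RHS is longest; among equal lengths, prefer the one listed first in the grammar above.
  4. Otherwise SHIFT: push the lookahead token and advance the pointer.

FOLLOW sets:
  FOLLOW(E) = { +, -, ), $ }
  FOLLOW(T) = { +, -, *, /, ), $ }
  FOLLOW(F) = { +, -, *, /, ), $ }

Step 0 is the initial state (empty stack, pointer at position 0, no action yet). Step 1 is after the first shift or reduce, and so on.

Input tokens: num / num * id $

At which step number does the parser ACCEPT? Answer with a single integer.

Answer: 13

Derivation:
Step 1: shift num. Stack=[num] ptr=1 lookahead=/ remaining=[/ num * id $]
Step 2: reduce F->num. Stack=[F] ptr=1 lookahead=/ remaining=[/ num * id $]
Step 3: reduce T->F. Stack=[T] ptr=1 lookahead=/ remaining=[/ num * id $]
Step 4: shift /. Stack=[T /] ptr=2 lookahead=num remaining=[num * id $]
Step 5: shift num. Stack=[T / num] ptr=3 lookahead=* remaining=[* id $]
Step 6: reduce F->num. Stack=[T / F] ptr=3 lookahead=* remaining=[* id $]
Step 7: reduce T->T / F. Stack=[T] ptr=3 lookahead=* remaining=[* id $]
Step 8: shift *. Stack=[T *] ptr=4 lookahead=id remaining=[id $]
Step 9: shift id. Stack=[T * id] ptr=5 lookahead=$ remaining=[$]
Step 10: reduce F->id. Stack=[T * F] ptr=5 lookahead=$ remaining=[$]
Step 11: reduce T->T * F. Stack=[T] ptr=5 lookahead=$ remaining=[$]
Step 12: reduce E->T. Stack=[E] ptr=5 lookahead=$ remaining=[$]
Step 13: accept. Stack=[E] ptr=5 lookahead=$ remaining=[$]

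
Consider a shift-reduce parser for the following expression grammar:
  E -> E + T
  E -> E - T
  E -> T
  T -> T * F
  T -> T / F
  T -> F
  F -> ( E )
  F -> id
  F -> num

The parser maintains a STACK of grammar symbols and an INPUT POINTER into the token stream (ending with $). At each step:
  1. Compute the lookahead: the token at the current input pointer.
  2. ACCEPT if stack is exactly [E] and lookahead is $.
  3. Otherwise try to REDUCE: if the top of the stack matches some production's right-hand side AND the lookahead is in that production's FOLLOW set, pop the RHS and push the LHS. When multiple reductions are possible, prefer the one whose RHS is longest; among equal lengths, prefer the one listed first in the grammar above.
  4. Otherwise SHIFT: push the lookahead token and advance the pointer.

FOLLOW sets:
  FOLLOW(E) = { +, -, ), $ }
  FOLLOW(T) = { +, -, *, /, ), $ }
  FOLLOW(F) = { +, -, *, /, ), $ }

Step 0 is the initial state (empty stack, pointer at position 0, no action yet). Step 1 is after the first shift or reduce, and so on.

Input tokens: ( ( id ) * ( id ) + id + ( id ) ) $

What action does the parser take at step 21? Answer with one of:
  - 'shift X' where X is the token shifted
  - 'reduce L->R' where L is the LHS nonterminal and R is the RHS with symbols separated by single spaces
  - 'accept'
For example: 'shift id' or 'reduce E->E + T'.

Step 1: shift (. Stack=[(] ptr=1 lookahead=( remaining=[( id ) * ( id ) + id + ( id ) ) $]
Step 2: shift (. Stack=[( (] ptr=2 lookahead=id remaining=[id ) * ( id ) + id + ( id ) ) $]
Step 3: shift id. Stack=[( ( id] ptr=3 lookahead=) remaining=[) * ( id ) + id + ( id ) ) $]
Step 4: reduce F->id. Stack=[( ( F] ptr=3 lookahead=) remaining=[) * ( id ) + id + ( id ) ) $]
Step 5: reduce T->F. Stack=[( ( T] ptr=3 lookahead=) remaining=[) * ( id ) + id + ( id ) ) $]
Step 6: reduce E->T. Stack=[( ( E] ptr=3 lookahead=) remaining=[) * ( id ) + id + ( id ) ) $]
Step 7: shift ). Stack=[( ( E )] ptr=4 lookahead=* remaining=[* ( id ) + id + ( id ) ) $]
Step 8: reduce F->( E ). Stack=[( F] ptr=4 lookahead=* remaining=[* ( id ) + id + ( id ) ) $]
Step 9: reduce T->F. Stack=[( T] ptr=4 lookahead=* remaining=[* ( id ) + id + ( id ) ) $]
Step 10: shift *. Stack=[( T *] ptr=5 lookahead=( remaining=[( id ) + id + ( id ) ) $]
Step 11: shift (. Stack=[( T * (] ptr=6 lookahead=id remaining=[id ) + id + ( id ) ) $]
Step 12: shift id. Stack=[( T * ( id] ptr=7 lookahead=) remaining=[) + id + ( id ) ) $]
Step 13: reduce F->id. Stack=[( T * ( F] ptr=7 lookahead=) remaining=[) + id + ( id ) ) $]
Step 14: reduce T->F. Stack=[( T * ( T] ptr=7 lookahead=) remaining=[) + id + ( id ) ) $]
Step 15: reduce E->T. Stack=[( T * ( E] ptr=7 lookahead=) remaining=[) + id + ( id ) ) $]
Step 16: shift ). Stack=[( T * ( E )] ptr=8 lookahead=+ remaining=[+ id + ( id ) ) $]
Step 17: reduce F->( E ). Stack=[( T * F] ptr=8 lookahead=+ remaining=[+ id + ( id ) ) $]
Step 18: reduce T->T * F. Stack=[( T] ptr=8 lookahead=+ remaining=[+ id + ( id ) ) $]
Step 19: reduce E->T. Stack=[( E] ptr=8 lookahead=+ remaining=[+ id + ( id ) ) $]
Step 20: shift +. Stack=[( E +] ptr=9 lookahead=id remaining=[id + ( id ) ) $]
Step 21: shift id. Stack=[( E + id] ptr=10 lookahead=+ remaining=[+ ( id ) ) $]

Answer: shift id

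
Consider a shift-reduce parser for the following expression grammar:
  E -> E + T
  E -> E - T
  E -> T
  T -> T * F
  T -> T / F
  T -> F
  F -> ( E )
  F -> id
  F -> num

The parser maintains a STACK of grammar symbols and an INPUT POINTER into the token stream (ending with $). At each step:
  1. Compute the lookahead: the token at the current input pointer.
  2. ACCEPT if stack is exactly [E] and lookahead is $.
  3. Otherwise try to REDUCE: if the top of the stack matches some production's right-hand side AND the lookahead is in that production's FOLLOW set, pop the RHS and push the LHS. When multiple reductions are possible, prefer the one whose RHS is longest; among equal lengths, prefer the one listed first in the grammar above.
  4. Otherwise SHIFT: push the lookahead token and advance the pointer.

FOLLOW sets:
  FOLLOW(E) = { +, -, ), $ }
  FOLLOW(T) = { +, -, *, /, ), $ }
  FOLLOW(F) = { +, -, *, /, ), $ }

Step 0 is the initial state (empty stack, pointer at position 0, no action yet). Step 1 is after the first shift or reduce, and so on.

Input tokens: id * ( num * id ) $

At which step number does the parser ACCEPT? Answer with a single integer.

Step 1: shift id. Stack=[id] ptr=1 lookahead=* remaining=[* ( num * id ) $]
Step 2: reduce F->id. Stack=[F] ptr=1 lookahead=* remaining=[* ( num * id ) $]
Step 3: reduce T->F. Stack=[T] ptr=1 lookahead=* remaining=[* ( num * id ) $]
Step 4: shift *. Stack=[T *] ptr=2 lookahead=( remaining=[( num * id ) $]
Step 5: shift (. Stack=[T * (] ptr=3 lookahead=num remaining=[num * id ) $]
Step 6: shift num. Stack=[T * ( num] ptr=4 lookahead=* remaining=[* id ) $]
Step 7: reduce F->num. Stack=[T * ( F] ptr=4 lookahead=* remaining=[* id ) $]
Step 8: reduce T->F. Stack=[T * ( T] ptr=4 lookahead=* remaining=[* id ) $]
Step 9: shift *. Stack=[T * ( T *] ptr=5 lookahead=id remaining=[id ) $]
Step 10: shift id. Stack=[T * ( T * id] ptr=6 lookahead=) remaining=[) $]
Step 11: reduce F->id. Stack=[T * ( T * F] ptr=6 lookahead=) remaining=[) $]
Step 12: reduce T->T * F. Stack=[T * ( T] ptr=6 lookahead=) remaining=[) $]
Step 13: reduce E->T. Stack=[T * ( E] ptr=6 lookahead=) remaining=[) $]
Step 14: shift ). Stack=[T * ( E )] ptr=7 lookahead=$ remaining=[$]
Step 15: reduce F->( E ). Stack=[T * F] ptr=7 lookahead=$ remaining=[$]
Step 16: reduce T->T * F. Stack=[T] ptr=7 lookahead=$ remaining=[$]
Step 17: reduce E->T. Stack=[E] ptr=7 lookahead=$ remaining=[$]
Step 18: accept. Stack=[E] ptr=7 lookahead=$ remaining=[$]

Answer: 18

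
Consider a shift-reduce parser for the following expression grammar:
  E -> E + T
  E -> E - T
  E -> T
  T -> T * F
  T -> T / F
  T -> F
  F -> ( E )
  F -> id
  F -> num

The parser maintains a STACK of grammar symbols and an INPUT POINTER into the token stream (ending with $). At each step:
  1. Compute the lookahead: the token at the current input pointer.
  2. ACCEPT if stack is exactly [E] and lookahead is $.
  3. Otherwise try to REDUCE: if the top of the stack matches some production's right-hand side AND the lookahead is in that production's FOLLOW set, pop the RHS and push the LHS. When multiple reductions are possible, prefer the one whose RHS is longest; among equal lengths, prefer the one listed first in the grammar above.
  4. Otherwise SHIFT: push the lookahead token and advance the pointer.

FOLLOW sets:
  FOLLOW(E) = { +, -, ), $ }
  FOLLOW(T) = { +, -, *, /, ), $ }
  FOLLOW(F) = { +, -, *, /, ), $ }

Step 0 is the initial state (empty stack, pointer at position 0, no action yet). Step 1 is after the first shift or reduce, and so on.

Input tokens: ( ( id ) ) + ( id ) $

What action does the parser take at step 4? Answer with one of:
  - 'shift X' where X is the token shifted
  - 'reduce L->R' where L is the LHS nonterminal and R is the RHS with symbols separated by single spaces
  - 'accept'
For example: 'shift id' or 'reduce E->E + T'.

Step 1: shift (. Stack=[(] ptr=1 lookahead=( remaining=[( id ) ) + ( id ) $]
Step 2: shift (. Stack=[( (] ptr=2 lookahead=id remaining=[id ) ) + ( id ) $]
Step 3: shift id. Stack=[( ( id] ptr=3 lookahead=) remaining=[) ) + ( id ) $]
Step 4: reduce F->id. Stack=[( ( F] ptr=3 lookahead=) remaining=[) ) + ( id ) $]

Answer: reduce F->id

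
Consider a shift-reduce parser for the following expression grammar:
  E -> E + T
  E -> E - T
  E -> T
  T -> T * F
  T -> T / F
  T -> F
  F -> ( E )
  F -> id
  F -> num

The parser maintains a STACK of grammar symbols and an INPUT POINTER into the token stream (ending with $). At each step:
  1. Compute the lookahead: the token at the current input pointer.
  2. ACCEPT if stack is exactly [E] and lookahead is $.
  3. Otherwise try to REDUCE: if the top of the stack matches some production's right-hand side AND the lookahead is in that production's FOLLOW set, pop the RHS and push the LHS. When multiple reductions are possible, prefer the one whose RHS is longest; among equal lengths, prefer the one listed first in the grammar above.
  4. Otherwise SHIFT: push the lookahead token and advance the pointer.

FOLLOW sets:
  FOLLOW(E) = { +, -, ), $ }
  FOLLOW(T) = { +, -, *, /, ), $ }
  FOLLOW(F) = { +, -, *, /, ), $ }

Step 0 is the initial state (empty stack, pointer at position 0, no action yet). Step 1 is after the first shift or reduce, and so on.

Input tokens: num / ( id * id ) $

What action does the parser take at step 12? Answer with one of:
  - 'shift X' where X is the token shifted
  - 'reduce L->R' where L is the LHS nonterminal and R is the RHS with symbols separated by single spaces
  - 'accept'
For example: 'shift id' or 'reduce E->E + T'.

Answer: reduce T->T * F

Derivation:
Step 1: shift num. Stack=[num] ptr=1 lookahead=/ remaining=[/ ( id * id ) $]
Step 2: reduce F->num. Stack=[F] ptr=1 lookahead=/ remaining=[/ ( id * id ) $]
Step 3: reduce T->F. Stack=[T] ptr=1 lookahead=/ remaining=[/ ( id * id ) $]
Step 4: shift /. Stack=[T /] ptr=2 lookahead=( remaining=[( id * id ) $]
Step 5: shift (. Stack=[T / (] ptr=3 lookahead=id remaining=[id * id ) $]
Step 6: shift id. Stack=[T / ( id] ptr=4 lookahead=* remaining=[* id ) $]
Step 7: reduce F->id. Stack=[T / ( F] ptr=4 lookahead=* remaining=[* id ) $]
Step 8: reduce T->F. Stack=[T / ( T] ptr=4 lookahead=* remaining=[* id ) $]
Step 9: shift *. Stack=[T / ( T *] ptr=5 lookahead=id remaining=[id ) $]
Step 10: shift id. Stack=[T / ( T * id] ptr=6 lookahead=) remaining=[) $]
Step 11: reduce F->id. Stack=[T / ( T * F] ptr=6 lookahead=) remaining=[) $]
Step 12: reduce T->T * F. Stack=[T / ( T] ptr=6 lookahead=) remaining=[) $]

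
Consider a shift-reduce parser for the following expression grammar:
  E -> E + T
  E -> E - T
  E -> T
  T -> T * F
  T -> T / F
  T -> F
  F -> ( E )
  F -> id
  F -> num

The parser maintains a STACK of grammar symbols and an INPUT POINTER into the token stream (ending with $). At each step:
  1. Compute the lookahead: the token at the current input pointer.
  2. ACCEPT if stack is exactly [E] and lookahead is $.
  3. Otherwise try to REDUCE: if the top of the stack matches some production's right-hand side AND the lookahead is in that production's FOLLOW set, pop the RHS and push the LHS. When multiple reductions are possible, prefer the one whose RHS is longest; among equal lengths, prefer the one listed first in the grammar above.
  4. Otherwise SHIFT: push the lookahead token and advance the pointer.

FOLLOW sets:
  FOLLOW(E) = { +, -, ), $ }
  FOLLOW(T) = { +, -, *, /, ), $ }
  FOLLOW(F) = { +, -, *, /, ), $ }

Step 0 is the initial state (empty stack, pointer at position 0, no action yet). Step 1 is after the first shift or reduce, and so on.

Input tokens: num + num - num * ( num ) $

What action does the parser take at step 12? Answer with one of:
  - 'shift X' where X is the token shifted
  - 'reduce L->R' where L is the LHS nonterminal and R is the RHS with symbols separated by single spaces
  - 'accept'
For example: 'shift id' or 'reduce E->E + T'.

Answer: reduce F->num

Derivation:
Step 1: shift num. Stack=[num] ptr=1 lookahead=+ remaining=[+ num - num * ( num ) $]
Step 2: reduce F->num. Stack=[F] ptr=1 lookahead=+ remaining=[+ num - num * ( num ) $]
Step 3: reduce T->F. Stack=[T] ptr=1 lookahead=+ remaining=[+ num - num * ( num ) $]
Step 4: reduce E->T. Stack=[E] ptr=1 lookahead=+ remaining=[+ num - num * ( num ) $]
Step 5: shift +. Stack=[E +] ptr=2 lookahead=num remaining=[num - num * ( num ) $]
Step 6: shift num. Stack=[E + num] ptr=3 lookahead=- remaining=[- num * ( num ) $]
Step 7: reduce F->num. Stack=[E + F] ptr=3 lookahead=- remaining=[- num * ( num ) $]
Step 8: reduce T->F. Stack=[E + T] ptr=3 lookahead=- remaining=[- num * ( num ) $]
Step 9: reduce E->E + T. Stack=[E] ptr=3 lookahead=- remaining=[- num * ( num ) $]
Step 10: shift -. Stack=[E -] ptr=4 lookahead=num remaining=[num * ( num ) $]
Step 11: shift num. Stack=[E - num] ptr=5 lookahead=* remaining=[* ( num ) $]
Step 12: reduce F->num. Stack=[E - F] ptr=5 lookahead=* remaining=[* ( num ) $]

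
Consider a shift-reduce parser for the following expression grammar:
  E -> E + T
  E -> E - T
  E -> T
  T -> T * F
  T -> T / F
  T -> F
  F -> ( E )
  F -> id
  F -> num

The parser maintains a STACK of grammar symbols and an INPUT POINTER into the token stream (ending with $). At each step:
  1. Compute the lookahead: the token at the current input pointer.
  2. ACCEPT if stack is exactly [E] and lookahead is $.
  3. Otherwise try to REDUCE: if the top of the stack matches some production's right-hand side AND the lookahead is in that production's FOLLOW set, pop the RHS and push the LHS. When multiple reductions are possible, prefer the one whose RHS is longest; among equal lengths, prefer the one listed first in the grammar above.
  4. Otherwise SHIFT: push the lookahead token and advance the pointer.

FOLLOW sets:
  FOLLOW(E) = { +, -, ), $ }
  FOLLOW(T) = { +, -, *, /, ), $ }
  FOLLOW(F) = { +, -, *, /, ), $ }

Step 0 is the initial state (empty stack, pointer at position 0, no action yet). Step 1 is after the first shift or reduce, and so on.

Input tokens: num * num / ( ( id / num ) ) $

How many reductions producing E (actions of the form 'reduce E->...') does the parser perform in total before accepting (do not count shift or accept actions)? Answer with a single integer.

Step 1: shift num. Stack=[num] ptr=1 lookahead=* remaining=[* num / ( ( id / num ) ) $]
Step 2: reduce F->num. Stack=[F] ptr=1 lookahead=* remaining=[* num / ( ( id / num ) ) $]
Step 3: reduce T->F. Stack=[T] ptr=1 lookahead=* remaining=[* num / ( ( id / num ) ) $]
Step 4: shift *. Stack=[T *] ptr=2 lookahead=num remaining=[num / ( ( id / num ) ) $]
Step 5: shift num. Stack=[T * num] ptr=3 lookahead=/ remaining=[/ ( ( id / num ) ) $]
Step 6: reduce F->num. Stack=[T * F] ptr=3 lookahead=/ remaining=[/ ( ( id / num ) ) $]
Step 7: reduce T->T * F. Stack=[T] ptr=3 lookahead=/ remaining=[/ ( ( id / num ) ) $]
Step 8: shift /. Stack=[T /] ptr=4 lookahead=( remaining=[( ( id / num ) ) $]
Step 9: shift (. Stack=[T / (] ptr=5 lookahead=( remaining=[( id / num ) ) $]
Step 10: shift (. Stack=[T / ( (] ptr=6 lookahead=id remaining=[id / num ) ) $]
Step 11: shift id. Stack=[T / ( ( id] ptr=7 lookahead=/ remaining=[/ num ) ) $]
Step 12: reduce F->id. Stack=[T / ( ( F] ptr=7 lookahead=/ remaining=[/ num ) ) $]
Step 13: reduce T->F. Stack=[T / ( ( T] ptr=7 lookahead=/ remaining=[/ num ) ) $]
Step 14: shift /. Stack=[T / ( ( T /] ptr=8 lookahead=num remaining=[num ) ) $]
Step 15: shift num. Stack=[T / ( ( T / num] ptr=9 lookahead=) remaining=[) ) $]
Step 16: reduce F->num. Stack=[T / ( ( T / F] ptr=9 lookahead=) remaining=[) ) $]
Step 17: reduce T->T / F. Stack=[T / ( ( T] ptr=9 lookahead=) remaining=[) ) $]
Step 18: reduce E->T. Stack=[T / ( ( E] ptr=9 lookahead=) remaining=[) ) $]
Step 19: shift ). Stack=[T / ( ( E )] ptr=10 lookahead=) remaining=[) $]
Step 20: reduce F->( E ). Stack=[T / ( F] ptr=10 lookahead=) remaining=[) $]
Step 21: reduce T->F. Stack=[T / ( T] ptr=10 lookahead=) remaining=[) $]
Step 22: reduce E->T. Stack=[T / ( E] ptr=10 lookahead=) remaining=[) $]
Step 23: shift ). Stack=[T / ( E )] ptr=11 lookahead=$ remaining=[$]
Step 24: reduce F->( E ). Stack=[T / F] ptr=11 lookahead=$ remaining=[$]
Step 25: reduce T->T / F. Stack=[T] ptr=11 lookahead=$ remaining=[$]
Step 26: reduce E->T. Stack=[E] ptr=11 lookahead=$ remaining=[$]
Step 27: accept. Stack=[E] ptr=11 lookahead=$ remaining=[$]

Answer: 3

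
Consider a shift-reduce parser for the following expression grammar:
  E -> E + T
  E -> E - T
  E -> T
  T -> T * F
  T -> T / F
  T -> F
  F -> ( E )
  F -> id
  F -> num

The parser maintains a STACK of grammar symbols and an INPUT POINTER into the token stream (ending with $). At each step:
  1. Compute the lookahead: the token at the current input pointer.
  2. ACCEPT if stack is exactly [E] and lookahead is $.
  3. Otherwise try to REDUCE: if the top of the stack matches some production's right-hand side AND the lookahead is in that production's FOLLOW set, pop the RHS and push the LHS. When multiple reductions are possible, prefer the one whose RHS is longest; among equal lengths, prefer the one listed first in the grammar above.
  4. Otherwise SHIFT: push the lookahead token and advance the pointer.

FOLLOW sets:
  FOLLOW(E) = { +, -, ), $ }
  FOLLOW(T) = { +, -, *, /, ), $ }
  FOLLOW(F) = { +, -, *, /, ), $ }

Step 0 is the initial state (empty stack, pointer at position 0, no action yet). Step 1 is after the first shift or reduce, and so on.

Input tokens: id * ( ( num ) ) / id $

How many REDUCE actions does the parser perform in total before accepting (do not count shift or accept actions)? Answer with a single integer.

Answer: 13

Derivation:
Step 1: shift id. Stack=[id] ptr=1 lookahead=* remaining=[* ( ( num ) ) / id $]
Step 2: reduce F->id. Stack=[F] ptr=1 lookahead=* remaining=[* ( ( num ) ) / id $]
Step 3: reduce T->F. Stack=[T] ptr=1 lookahead=* remaining=[* ( ( num ) ) / id $]
Step 4: shift *. Stack=[T *] ptr=2 lookahead=( remaining=[( ( num ) ) / id $]
Step 5: shift (. Stack=[T * (] ptr=3 lookahead=( remaining=[( num ) ) / id $]
Step 6: shift (. Stack=[T * ( (] ptr=4 lookahead=num remaining=[num ) ) / id $]
Step 7: shift num. Stack=[T * ( ( num] ptr=5 lookahead=) remaining=[) ) / id $]
Step 8: reduce F->num. Stack=[T * ( ( F] ptr=5 lookahead=) remaining=[) ) / id $]
Step 9: reduce T->F. Stack=[T * ( ( T] ptr=5 lookahead=) remaining=[) ) / id $]
Step 10: reduce E->T. Stack=[T * ( ( E] ptr=5 lookahead=) remaining=[) ) / id $]
Step 11: shift ). Stack=[T * ( ( E )] ptr=6 lookahead=) remaining=[) / id $]
Step 12: reduce F->( E ). Stack=[T * ( F] ptr=6 lookahead=) remaining=[) / id $]
Step 13: reduce T->F. Stack=[T * ( T] ptr=6 lookahead=) remaining=[) / id $]
Step 14: reduce E->T. Stack=[T * ( E] ptr=6 lookahead=) remaining=[) / id $]
Step 15: shift ). Stack=[T * ( E )] ptr=7 lookahead=/ remaining=[/ id $]
Step 16: reduce F->( E ). Stack=[T * F] ptr=7 lookahead=/ remaining=[/ id $]
Step 17: reduce T->T * F. Stack=[T] ptr=7 lookahead=/ remaining=[/ id $]
Step 18: shift /. Stack=[T /] ptr=8 lookahead=id remaining=[id $]
Step 19: shift id. Stack=[T / id] ptr=9 lookahead=$ remaining=[$]
Step 20: reduce F->id. Stack=[T / F] ptr=9 lookahead=$ remaining=[$]
Step 21: reduce T->T / F. Stack=[T] ptr=9 lookahead=$ remaining=[$]
Step 22: reduce E->T. Stack=[E] ptr=9 lookahead=$ remaining=[$]
Step 23: accept. Stack=[E] ptr=9 lookahead=$ remaining=[$]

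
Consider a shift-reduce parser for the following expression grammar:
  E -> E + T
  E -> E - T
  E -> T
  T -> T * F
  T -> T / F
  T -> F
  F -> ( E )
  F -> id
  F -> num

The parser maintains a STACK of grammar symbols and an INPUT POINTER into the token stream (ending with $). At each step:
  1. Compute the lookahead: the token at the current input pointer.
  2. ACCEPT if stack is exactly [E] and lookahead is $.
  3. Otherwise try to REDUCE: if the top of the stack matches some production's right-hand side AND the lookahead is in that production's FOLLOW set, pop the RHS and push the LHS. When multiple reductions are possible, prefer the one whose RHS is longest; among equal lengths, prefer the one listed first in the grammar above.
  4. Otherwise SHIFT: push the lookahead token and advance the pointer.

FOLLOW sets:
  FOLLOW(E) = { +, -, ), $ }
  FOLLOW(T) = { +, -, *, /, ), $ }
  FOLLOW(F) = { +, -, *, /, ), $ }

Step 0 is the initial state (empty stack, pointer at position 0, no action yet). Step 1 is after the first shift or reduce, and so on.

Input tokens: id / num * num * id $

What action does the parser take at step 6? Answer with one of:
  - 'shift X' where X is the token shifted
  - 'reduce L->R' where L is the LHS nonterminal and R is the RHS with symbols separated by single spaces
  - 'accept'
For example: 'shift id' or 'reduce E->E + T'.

Step 1: shift id. Stack=[id] ptr=1 lookahead=/ remaining=[/ num * num * id $]
Step 2: reduce F->id. Stack=[F] ptr=1 lookahead=/ remaining=[/ num * num * id $]
Step 3: reduce T->F. Stack=[T] ptr=1 lookahead=/ remaining=[/ num * num * id $]
Step 4: shift /. Stack=[T /] ptr=2 lookahead=num remaining=[num * num * id $]
Step 5: shift num. Stack=[T / num] ptr=3 lookahead=* remaining=[* num * id $]
Step 6: reduce F->num. Stack=[T / F] ptr=3 lookahead=* remaining=[* num * id $]

Answer: reduce F->num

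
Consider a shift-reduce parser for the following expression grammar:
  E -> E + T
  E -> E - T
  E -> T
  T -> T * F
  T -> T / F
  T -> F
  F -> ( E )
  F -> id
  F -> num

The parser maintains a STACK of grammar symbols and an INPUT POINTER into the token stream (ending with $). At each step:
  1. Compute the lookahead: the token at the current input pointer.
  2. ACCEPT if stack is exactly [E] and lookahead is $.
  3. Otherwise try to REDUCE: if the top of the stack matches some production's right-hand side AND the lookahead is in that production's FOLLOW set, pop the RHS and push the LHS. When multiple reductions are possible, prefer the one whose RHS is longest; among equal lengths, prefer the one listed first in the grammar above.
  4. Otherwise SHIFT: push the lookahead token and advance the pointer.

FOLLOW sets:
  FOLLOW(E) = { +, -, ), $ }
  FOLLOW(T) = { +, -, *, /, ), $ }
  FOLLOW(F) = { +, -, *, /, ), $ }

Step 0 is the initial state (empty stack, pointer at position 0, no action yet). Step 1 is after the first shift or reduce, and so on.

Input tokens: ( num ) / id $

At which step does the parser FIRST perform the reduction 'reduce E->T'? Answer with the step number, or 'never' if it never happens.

Step 1: shift (. Stack=[(] ptr=1 lookahead=num remaining=[num ) / id $]
Step 2: shift num. Stack=[( num] ptr=2 lookahead=) remaining=[) / id $]
Step 3: reduce F->num. Stack=[( F] ptr=2 lookahead=) remaining=[) / id $]
Step 4: reduce T->F. Stack=[( T] ptr=2 lookahead=) remaining=[) / id $]
Step 5: reduce E->T. Stack=[( E] ptr=2 lookahead=) remaining=[) / id $]

Answer: 5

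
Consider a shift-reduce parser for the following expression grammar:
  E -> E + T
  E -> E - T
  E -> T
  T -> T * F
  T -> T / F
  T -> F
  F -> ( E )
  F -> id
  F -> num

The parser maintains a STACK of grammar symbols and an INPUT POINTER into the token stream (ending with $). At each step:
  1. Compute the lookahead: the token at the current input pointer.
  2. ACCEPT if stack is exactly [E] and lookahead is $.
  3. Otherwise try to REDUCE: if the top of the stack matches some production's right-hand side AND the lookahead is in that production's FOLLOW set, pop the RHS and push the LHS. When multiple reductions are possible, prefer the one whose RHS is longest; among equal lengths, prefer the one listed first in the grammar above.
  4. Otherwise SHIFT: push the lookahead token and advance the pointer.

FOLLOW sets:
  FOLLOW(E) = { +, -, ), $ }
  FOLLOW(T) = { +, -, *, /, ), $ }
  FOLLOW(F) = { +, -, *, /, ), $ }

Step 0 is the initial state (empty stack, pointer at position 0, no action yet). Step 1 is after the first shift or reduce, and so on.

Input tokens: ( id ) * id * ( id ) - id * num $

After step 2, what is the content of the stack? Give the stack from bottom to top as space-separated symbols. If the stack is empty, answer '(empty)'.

Answer: ( id

Derivation:
Step 1: shift (. Stack=[(] ptr=1 lookahead=id remaining=[id ) * id * ( id ) - id * num $]
Step 2: shift id. Stack=[( id] ptr=2 lookahead=) remaining=[) * id * ( id ) - id * num $]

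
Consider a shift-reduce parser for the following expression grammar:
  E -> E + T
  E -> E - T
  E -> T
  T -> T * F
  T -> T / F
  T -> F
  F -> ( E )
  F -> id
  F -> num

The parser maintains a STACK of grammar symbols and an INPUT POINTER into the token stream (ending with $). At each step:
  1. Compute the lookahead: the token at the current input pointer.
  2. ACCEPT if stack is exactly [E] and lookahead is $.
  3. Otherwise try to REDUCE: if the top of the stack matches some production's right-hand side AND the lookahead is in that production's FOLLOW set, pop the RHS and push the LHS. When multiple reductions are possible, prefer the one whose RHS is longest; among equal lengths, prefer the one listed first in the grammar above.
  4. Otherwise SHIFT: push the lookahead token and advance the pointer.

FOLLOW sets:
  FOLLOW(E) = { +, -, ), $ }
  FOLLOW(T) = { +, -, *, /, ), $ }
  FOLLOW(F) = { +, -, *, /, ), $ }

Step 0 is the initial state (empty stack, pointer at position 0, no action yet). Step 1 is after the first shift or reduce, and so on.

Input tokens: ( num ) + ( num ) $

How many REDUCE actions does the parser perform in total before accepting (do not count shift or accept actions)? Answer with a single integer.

Answer: 12

Derivation:
Step 1: shift (. Stack=[(] ptr=1 lookahead=num remaining=[num ) + ( num ) $]
Step 2: shift num. Stack=[( num] ptr=2 lookahead=) remaining=[) + ( num ) $]
Step 3: reduce F->num. Stack=[( F] ptr=2 lookahead=) remaining=[) + ( num ) $]
Step 4: reduce T->F. Stack=[( T] ptr=2 lookahead=) remaining=[) + ( num ) $]
Step 5: reduce E->T. Stack=[( E] ptr=2 lookahead=) remaining=[) + ( num ) $]
Step 6: shift ). Stack=[( E )] ptr=3 lookahead=+ remaining=[+ ( num ) $]
Step 7: reduce F->( E ). Stack=[F] ptr=3 lookahead=+ remaining=[+ ( num ) $]
Step 8: reduce T->F. Stack=[T] ptr=3 lookahead=+ remaining=[+ ( num ) $]
Step 9: reduce E->T. Stack=[E] ptr=3 lookahead=+ remaining=[+ ( num ) $]
Step 10: shift +. Stack=[E +] ptr=4 lookahead=( remaining=[( num ) $]
Step 11: shift (. Stack=[E + (] ptr=5 lookahead=num remaining=[num ) $]
Step 12: shift num. Stack=[E + ( num] ptr=6 lookahead=) remaining=[) $]
Step 13: reduce F->num. Stack=[E + ( F] ptr=6 lookahead=) remaining=[) $]
Step 14: reduce T->F. Stack=[E + ( T] ptr=6 lookahead=) remaining=[) $]
Step 15: reduce E->T. Stack=[E + ( E] ptr=6 lookahead=) remaining=[) $]
Step 16: shift ). Stack=[E + ( E )] ptr=7 lookahead=$ remaining=[$]
Step 17: reduce F->( E ). Stack=[E + F] ptr=7 lookahead=$ remaining=[$]
Step 18: reduce T->F. Stack=[E + T] ptr=7 lookahead=$ remaining=[$]
Step 19: reduce E->E + T. Stack=[E] ptr=7 lookahead=$ remaining=[$]
Step 20: accept. Stack=[E] ptr=7 lookahead=$ remaining=[$]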